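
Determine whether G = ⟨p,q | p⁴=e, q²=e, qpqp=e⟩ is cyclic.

Every cyclic group is abelian. But p·q = pq while q·p = p³q, so p·q ≠ q·p and G is not abelian. Hence G is not cyclic.

Answer: No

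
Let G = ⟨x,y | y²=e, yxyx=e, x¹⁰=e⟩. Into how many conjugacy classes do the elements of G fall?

The conjugacy classes (representative and size) are:
  [e] (size 1), [x] (size 2), [x²] (size 2), [x³] (size 2), [x⁴] (size 2), [x⁵] (size 1), [x²y] (size 5), [x³y] (size 5).
Class equation: 1 + 2 + 2 + 2 + 2 + 1 + 5 + 5 = 20 = |G|. So G has 8 conjugacy classes.

Answer: 8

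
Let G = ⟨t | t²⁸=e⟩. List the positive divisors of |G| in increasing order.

|G| = 28 = 2² · 7. By Lagrange's theorem the order of any subgroup divides 28; the divisors of 28 are 1, 2, 4, 7, 14, 28.

Answer: 1, 2, 4, 7, 14, 28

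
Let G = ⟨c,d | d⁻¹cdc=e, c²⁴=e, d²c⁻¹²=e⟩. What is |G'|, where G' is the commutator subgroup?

G' = [G, G] is generated by all commutators. The generator-pair commutators are: [c, d] = c².
The subgroup they normally generate is {e, c², c⁴, c⁶, c⁸, c¹⁰, c¹², c¹⁴, c¹⁶, c¹⁸, c²⁰, c²²}, of order 12.
Check: |G/G'| = 48/12 = 4 is the order of the abelianisation.

Answer: 12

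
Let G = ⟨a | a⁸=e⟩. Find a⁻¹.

The order of a is 8 (smallest k with aᵏ = e), so a⁻¹ = a⁷ = a⁷.
Check: a · (a⁷) → a · a⁷ = e, giving e as required.

Answer: a⁷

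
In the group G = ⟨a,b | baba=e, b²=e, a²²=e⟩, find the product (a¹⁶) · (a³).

Compute (a¹⁶) · (a³) by multiplying left to right and reducing via the relations at each step:
  (a¹⁶) · a³ = a¹⁹

Answer: a¹⁹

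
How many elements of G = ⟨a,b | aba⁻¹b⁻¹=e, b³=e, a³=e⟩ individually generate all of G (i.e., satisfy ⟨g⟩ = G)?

⟨g⟩ = G would require ord(g) = |G| = 9, but the maximum element order in G is 3 < 9. So G is not cyclic and no single element generates it: the count is 0.

Answer: 0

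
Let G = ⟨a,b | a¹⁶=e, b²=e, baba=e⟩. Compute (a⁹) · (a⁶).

Compute (a⁹) · (a⁶) by multiplying left to right and reducing via the relations at each step:
  (a⁹) · a⁶ = a¹⁵

Answer: a¹⁵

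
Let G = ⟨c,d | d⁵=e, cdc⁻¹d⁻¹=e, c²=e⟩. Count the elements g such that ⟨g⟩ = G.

G is cyclic of order 10. An element generates G iff its order is 10, and a cyclic group of order 10 has exactly φ(10) = 4 such elements.

Answer: 4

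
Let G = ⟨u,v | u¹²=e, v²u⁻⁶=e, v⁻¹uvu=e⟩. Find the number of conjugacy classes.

The conjugacy classes (representative and size) are:
  [e] (size 1), [u¹¹] (size 2), [u²] (size 2), [u⁹] (size 2), [u⁴] (size 2), [u⁵] (size 2), [u⁶] (size 1), [u²v] (size 6), [uv] (size 6).
Class equation: 1 + 2 + 2 + 2 + 2 + 2 + 1 + 6 + 6 = 24 = |G|. So G has 9 conjugacy classes.

Answer: 9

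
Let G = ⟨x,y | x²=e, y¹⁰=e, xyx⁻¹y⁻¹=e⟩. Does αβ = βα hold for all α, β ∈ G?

Each pair of generators commutes: x·y = xy = y·x. Since the generators pairwise commute, every element of G commutes with every other, so G is abelian.

Answer: Yes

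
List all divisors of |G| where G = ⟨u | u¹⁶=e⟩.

|G| = 16 = 2⁴. By Lagrange's theorem the order of any subgroup divides 16; the divisors of 16 are 1, 2, 4, 8, 16.

Answer: 1, 2, 4, 8, 16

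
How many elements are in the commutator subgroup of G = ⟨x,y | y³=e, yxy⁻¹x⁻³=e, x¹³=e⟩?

G' = [G, G] is generated by all commutators. The generator-pair commutators are: [x, y] = x¹¹.
The subgroup they normally generate is {e, x, x², x³, x⁴, x⁵, x⁶, x⁷, x⁸, x⁹, x¹⁰, x¹¹, x¹²}, of order 13.
Check: |G/G'| = 39/13 = 3 is the order of the abelianisation.

Answer: 13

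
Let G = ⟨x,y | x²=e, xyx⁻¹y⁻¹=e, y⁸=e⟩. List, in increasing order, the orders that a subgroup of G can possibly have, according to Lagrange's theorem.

|G| = 16 = 2⁴. By Lagrange's theorem the order of any subgroup divides 16; the divisors of 16 are 1, 2, 4, 8, 16.

Answer: 1, 2, 4, 8, 16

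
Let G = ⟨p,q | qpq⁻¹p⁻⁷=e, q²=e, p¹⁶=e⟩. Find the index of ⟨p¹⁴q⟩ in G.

First find ord(p¹⁴q) by computing successive powers:
  (p¹⁴q)¹ = p¹⁴q, (p¹⁴q)² = e.
So |⟨p¹⁴q⟩| = ord(p¹⁴q) = 2. With |G| = 32, by Lagrange [G : ⟨p¹⁴q⟩] = 32/2 = 16.

Answer: 16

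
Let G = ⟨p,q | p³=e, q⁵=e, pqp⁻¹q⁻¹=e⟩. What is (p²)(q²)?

Compute (p²) · (q²) by multiplying left to right and reducing via the relations at each step:
  (p²) · q² = p²q²

Answer: p²q²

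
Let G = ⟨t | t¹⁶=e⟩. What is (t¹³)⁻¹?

The order of (t¹³) is 16 (smallest k with (t¹³)ᵏ = e), so (t¹³)⁻¹ = (t¹³)¹⁵ = t³.
Check: (t¹³) · (t³) → (t¹³) · t³ = e, giving e as required.

Answer: t³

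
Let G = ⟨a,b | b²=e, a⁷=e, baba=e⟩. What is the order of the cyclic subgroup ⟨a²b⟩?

|⟨a²b⟩| equals the order of a²b. Compute successive powers until reaching e:
  (a²b)¹ = a²b, (a²b)² = e.
The smallest positive k with (a²b)ᵏ = e is 2, so |⟨a²b⟩| = 2.

Answer: 2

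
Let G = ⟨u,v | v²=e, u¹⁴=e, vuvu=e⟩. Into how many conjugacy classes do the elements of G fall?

The conjugacy classes (representative and size) are:
  [e] (size 1), [u¹³] (size 2), [u²] (size 2), [u³] (size 2), [u¹⁰] (size 2), [u⁵] (size 2), [u⁸] (size 2), [u⁷] (size 1), [u⁶v] (size 7), [u⁹v] (size 7).
Class equation: 1 + 2 + 2 + 2 + 2 + 2 + 2 + 1 + 7 + 7 = 28 = |G|. So G has 10 conjugacy classes.

Answer: 10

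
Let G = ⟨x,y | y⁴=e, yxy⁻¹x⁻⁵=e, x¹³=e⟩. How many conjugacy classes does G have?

The conjugacy classes (representative and size) are:
  [e] (size 1), [x] (size 4), [x²] (size 4), [x⁹] (size 4), [x¹²y] (size 13), [x⁴y²] (size 13), [x¹²y³] (size 13).
Class equation: 1 + 4 + 4 + 4 + 13 + 13 + 13 = 52 = |G|. So G has 7 conjugacy classes.

Answer: 7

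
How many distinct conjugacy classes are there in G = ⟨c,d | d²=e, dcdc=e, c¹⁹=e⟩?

The conjugacy classes (representative and size) are:
  [e] (size 1), [c¹⁸] (size 2), [c²] (size 2), [c¹⁶] (size 2), [c⁴] (size 2), [c¹⁴] (size 2), [c¹³] (size 2), [c¹²] (size 2), [c⁸] (size 2), [c⁹] (size 2), [d] (size 19).
Class equation: 1 + 2 + 2 + 2 + 2 + 2 + 2 + 2 + 2 + 2 + 19 = 38 = |G|. So G has 11 conjugacy classes.

Answer: 11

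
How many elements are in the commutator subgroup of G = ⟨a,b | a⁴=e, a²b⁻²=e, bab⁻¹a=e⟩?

G' = [G, G] is generated by all commutators. The generator-pair commutators are: [a, b] = a².
The subgroup they normally generate is {e, a²}, of order 2.
Check: |G/G'| = 8/2 = 4 is the order of the abelianisation.

Answer: 2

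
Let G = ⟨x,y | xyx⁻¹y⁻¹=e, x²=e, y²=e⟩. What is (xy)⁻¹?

The order of (xy) is 2 (smallest k with (xy)ᵏ = e), so (xy)⁻¹ = (xy)¹ = xy.
Check: (xy) · (xy) → (xy) · x = y;   y · y = e, giving e as required.

Answer: xy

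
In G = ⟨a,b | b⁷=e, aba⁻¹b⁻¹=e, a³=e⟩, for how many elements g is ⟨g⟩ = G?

G is cyclic of order 21. An element generates G iff its order is 21, and a cyclic group of order 21 has exactly φ(21) = 12 such elements.

Answer: 12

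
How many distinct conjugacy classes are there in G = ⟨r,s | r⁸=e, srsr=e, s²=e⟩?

The conjugacy classes (representative and size) are:
  [e] (size 1), [r] (size 2), [r⁶] (size 2), [r³] (size 2), [r⁴] (size 1), [s] (size 4), [r⁵s] (size 4).
Class equation: 1 + 2 + 2 + 2 + 1 + 4 + 4 = 16 = |G|. So G has 7 conjugacy classes.

Answer: 7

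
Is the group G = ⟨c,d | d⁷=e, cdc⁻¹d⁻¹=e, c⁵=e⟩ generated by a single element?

|G| = 35. The element cd has order 35 (its powers give 35 distinct elements), so ⟨cd⟩ = G and G is cyclic.

Answer: Yes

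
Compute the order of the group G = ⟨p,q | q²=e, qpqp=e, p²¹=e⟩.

Enumerate words in the generators, reducing via the relations: the distinct elements are
  {e, p, q, pq, p², p³, p⁴, p⁵, p⁶, p⁷, p⁸, p⁹, p²q, p²⁰, p³q, p¹², p¹³, p¹¹, p¹⁰, p¹⁴, p¹⁵, p¹⁶, p¹⁷, p¹⁸, p¹⁹, p⁴q, p⁵q, p⁶q, p⁷q, p⁸q, p⁹q, p²⁰q, p¹²q, p¹³q, p¹¹q, p¹⁰q, p¹⁴q, p¹⁵q, p¹⁶q, p¹⁷q, p¹⁸q, p¹⁹q}.
No further products give new elements, so |G| = 42.

Answer: 42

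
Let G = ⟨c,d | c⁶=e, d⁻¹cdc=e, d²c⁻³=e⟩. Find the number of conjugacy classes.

The conjugacy classes (representative and size) are:
  [e] (size 1), [c] (size 2), [c²] (size 2), [c³] (size 1), [cd⁻¹] (size 3), [c²d⁻¹] (size 3).
Class equation: 1 + 2 + 2 + 1 + 3 + 3 = 12 = |G|. So G has 6 conjugacy classes.

Answer: 6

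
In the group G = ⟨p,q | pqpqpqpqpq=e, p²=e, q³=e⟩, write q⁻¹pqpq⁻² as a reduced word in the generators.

Multiply left to right, reducing at each step:
  (q²) · p = q²p
  (q²p) · q = q²pq
  (q²pq) · p = q²pqp
  (q²pqp) · q⁻² = q²pqpq

Answer: q²pqpq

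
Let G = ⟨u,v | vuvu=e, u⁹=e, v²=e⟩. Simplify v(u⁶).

Compute v · (u⁶) by multiplying left to right and reducing via the relations at each step:
  v · u⁶ = u³v

Answer: u³v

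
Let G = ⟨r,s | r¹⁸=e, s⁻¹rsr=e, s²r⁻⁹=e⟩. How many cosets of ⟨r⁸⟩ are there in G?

First find ord(r⁸) by computing successive powers:
  (r⁸)¹ = r⁸, (r⁸)² = r¹⁶, (r⁸)³ = r⁶, (r⁸)⁴ = r¹⁴, (r⁸)⁵ = r⁴, (r⁸)⁶ = r¹², (r⁸)⁷ = r², (r⁸)⁸ = r¹⁰, (r⁸)⁹ = e.
So |⟨r⁸⟩| = ord(r⁸) = 9. With |G| = 36, by Lagrange [G : ⟨r⁸⟩] = 36/9 = 4.

Answer: 4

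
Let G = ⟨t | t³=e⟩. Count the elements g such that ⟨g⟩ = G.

G is cyclic of order 3. An element generates G iff its order is 3, and a cyclic group of order 3 has exactly φ(3) = 2 such elements.

Answer: 2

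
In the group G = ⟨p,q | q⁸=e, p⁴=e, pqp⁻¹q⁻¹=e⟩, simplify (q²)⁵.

Compute successive powers of (q²), reducing at each step:
  (q²)²: (q²) · q² = q⁴
  (q²)³: (q⁴) · q² = q⁶
  (q²)⁴: (q⁶) · q² = e
  (q²)⁵: e · q² = q²

Answer: q²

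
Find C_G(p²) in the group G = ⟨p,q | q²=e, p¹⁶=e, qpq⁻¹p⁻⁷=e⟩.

⟨p²⟩ ⊆ C_G(p²) since powers of p² commute with p²; so |C_G(p²)| ≥ |⟨p²⟩| = 8.
By orbit–stabilizer, |C_G(p²)| = |G| / |conj. class of p²| = 32 / 2 = 16.
The 16 elements commuting with p² are {e, p, p², p³, p⁴, p⁵, p⁶, p⁷, p⁸, p⁹, p¹⁰, p¹¹, p¹², p¹³, p¹⁴, p¹⁵}.

Answer: {e, p, p², p³, p⁴, p⁵, p⁶, p⁷, p⁸, p⁹, p¹⁰, p¹¹, p¹², p¹³, p¹⁴, p¹⁵}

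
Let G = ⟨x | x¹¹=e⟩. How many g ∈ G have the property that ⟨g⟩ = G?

G is cyclic of order 11. An element generates G iff its order is 11, and a cyclic group of order 11 has exactly φ(11) = 10 such elements.

Answer: 10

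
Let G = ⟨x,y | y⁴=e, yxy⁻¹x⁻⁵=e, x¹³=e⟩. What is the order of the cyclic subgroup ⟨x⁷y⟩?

|⟨x⁷y⟩| equals the order of x⁷y. Compute successive powers until reaching e:
  (x⁷y)¹ = x⁷y, (x⁷y)² = x³y², (x⁷y)³ = x⁹y³, (x⁷y)⁴ = e.
The smallest positive k with (x⁷y)ᵏ = e is 4, so |⟨x⁷y⟩| = 4.

Answer: 4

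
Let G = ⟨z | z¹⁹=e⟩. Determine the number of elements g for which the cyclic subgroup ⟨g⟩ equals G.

G is cyclic of order 19. An element generates G iff its order is 19, and a cyclic group of order 19 has exactly φ(19) = 18 such elements.

Answer: 18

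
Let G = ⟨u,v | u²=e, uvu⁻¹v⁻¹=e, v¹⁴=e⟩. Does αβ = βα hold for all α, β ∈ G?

Each pair of generators commutes: u·v = uv = v·u. Since the generators pairwise commute, every element of G commutes with every other, so G is abelian.

Answer: Yes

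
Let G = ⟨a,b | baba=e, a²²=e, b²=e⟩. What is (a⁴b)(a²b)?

Compute (a⁴b) · (a²b) by multiplying left to right and reducing via the relations at each step:
  (a⁴b) · a² = a²b
  (a²b) · b = a²

Answer: a²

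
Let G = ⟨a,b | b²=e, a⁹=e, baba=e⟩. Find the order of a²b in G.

Compute successive powers until reaching e:
  (a²b)¹ = a²b, (a²b)² = e.
The smallest positive k with (a²b)ᵏ = e is 2.

Answer: 2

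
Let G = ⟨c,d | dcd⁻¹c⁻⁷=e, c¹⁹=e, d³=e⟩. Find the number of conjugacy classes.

The conjugacy classes (representative and size) are:
  [e] (size 1), [c¹¹] (size 3), [c¹⁴] (size 3), [c⁶] (size 3), [c¹⁷] (size 3), [c¹²] (size 3), [c¹⁰] (size 3), [c²d] (size 19), [c¹⁸d²] (size 19).
Class equation: 1 + 3 + 3 + 3 + 3 + 3 + 3 + 19 + 19 = 57 = |G|. So G has 9 conjugacy classes.

Answer: 9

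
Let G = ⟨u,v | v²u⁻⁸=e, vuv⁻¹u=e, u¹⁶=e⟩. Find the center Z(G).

An element z ∈ Z(G) iff z commutes with every generator.
For example u⁸ is central: (u⁸)·u = u⁹ = u·(u⁸); (u⁸)·v = v⁻¹ = v·(u⁸).
Whereas u ∉ Z(G) since u·v = uv ≠ u⁷v⁻¹ = v·u.
Checking each of the 32 elements this way gives Z(G) = {e, u⁸}, of order 2.

Answer: {e, u⁸}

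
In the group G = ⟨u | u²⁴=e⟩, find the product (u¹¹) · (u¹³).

Compute (u¹¹) · (u¹³) by multiplying left to right and reducing via the relations at each step:
  (u¹¹) · u¹³ = e

Answer: e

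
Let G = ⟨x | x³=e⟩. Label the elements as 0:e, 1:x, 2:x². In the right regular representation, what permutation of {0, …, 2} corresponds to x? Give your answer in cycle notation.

(0 1 2)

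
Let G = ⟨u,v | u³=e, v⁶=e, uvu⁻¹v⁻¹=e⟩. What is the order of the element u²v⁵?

Compute successive powers until reaching e:
  (u²v⁵)¹ = u²v⁵, (u²v⁵)² = uv⁴, (u²v⁵)³ = v³, (u²v⁵)⁴ = u²v², (u²v⁵)⁵ = uv, (u²v⁵)⁶ = e.
The smallest positive k with (u²v⁵)ᵏ = e is 6.

Answer: 6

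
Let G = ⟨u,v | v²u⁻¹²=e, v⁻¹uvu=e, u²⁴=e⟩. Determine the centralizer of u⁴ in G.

⟨u⁴⟩ ⊆ C_G(u⁴) since powers of u⁴ commute with u⁴; so |C_G(u⁴)| ≥ |⟨u⁴⟩| = 6.
By orbit–stabilizer, |C_G(u⁴)| = |G| / |conj. class of u⁴| = 48 / 2 = 24.
The 24 elements commuting with u⁴ are {e, u, u², u³, u⁴, u⁵, u⁶, u⁷, u⁸, u⁹, u¹⁰, u¹¹, u¹², u¹³, u¹⁴, u¹⁵, u¹⁶, u¹⁷, u¹⁸, u¹⁹, u²⁰, u²¹, u²², u²³}.

Answer: {e, u, u², u³, u⁴, u⁵, u⁶, u⁷, u⁸, u⁹, u¹⁰, u¹¹, u¹², u¹³, u¹⁴, u¹⁵, u¹⁶, u¹⁷, u¹⁸, u¹⁹, u²⁰, u²¹, u²², u²³}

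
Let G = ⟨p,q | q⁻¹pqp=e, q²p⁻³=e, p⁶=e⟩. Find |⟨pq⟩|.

|⟨pq⟩| equals the order of pq. Compute successive powers until reaching e:
  (pq)¹ = pq, (pq)² = p³, (pq)³ = pq⁻¹, (pq)⁴ = e.
The smallest positive k with (pq)ᵏ = e is 4, so |⟨pq⟩| = 4.

Answer: 4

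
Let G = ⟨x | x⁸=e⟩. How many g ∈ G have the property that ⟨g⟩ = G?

G is cyclic of order 8. An element generates G iff its order is 8, and a cyclic group of order 8 has exactly φ(8) = 4 such elements.

Answer: 4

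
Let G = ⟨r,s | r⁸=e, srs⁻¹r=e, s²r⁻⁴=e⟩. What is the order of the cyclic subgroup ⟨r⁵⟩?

|⟨r⁵⟩| equals the order of r⁵. Compute successive powers until reaching e:
  (r⁵)¹ = r⁵, (r⁵)² = r², (r⁵)³ = r⁷, (r⁵)⁴ = r⁴, (r⁵)⁵ = r, (r⁵)⁶ = r⁶, (r⁵)⁷ = r³, (r⁵)⁸ = e.
The smallest positive k with (r⁵)ᵏ = e is 8, so |⟨r⁵⟩| = 8.

Answer: 8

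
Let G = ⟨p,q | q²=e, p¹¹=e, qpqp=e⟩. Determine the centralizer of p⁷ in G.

⟨p⁷⟩ ⊆ C_G(p⁷) since powers of p⁷ commute with p⁷; so |C_G(p⁷)| ≥ |⟨p⁷⟩| = 11.
By orbit–stabilizer, |C_G(p⁷)| = |G| / |conj. class of p⁷| = 22 / 2 = 11.
The 11 elements commuting with p⁷ are {e, p, p², p³, p⁴, p⁵, p⁶, p⁷, p⁸, p⁹, p¹⁰}.

Answer: {e, p, p², p³, p⁴, p⁵, p⁶, p⁷, p⁸, p⁹, p¹⁰}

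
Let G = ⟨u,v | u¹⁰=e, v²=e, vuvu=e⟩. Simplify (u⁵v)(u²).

Compute (u⁵v) · (u²) by multiplying left to right and reducing via the relations at each step:
  (u⁵v) · u² = u³v

Answer: u³v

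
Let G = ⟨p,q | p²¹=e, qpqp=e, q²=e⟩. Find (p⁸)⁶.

Compute successive powers of (p⁸), reducing at each step:
  (p⁸)²: (p⁸) · p⁸ = p¹⁶
  (p⁸)³: (p¹⁶) · p⁸ = p³
  (p⁸)⁴: (p³) · p⁸ = p¹¹
  (p⁸)⁵: (p¹¹) · p⁸ = p¹⁹
  (p⁸)⁶: (p¹⁹) · p⁸ = p⁶

Answer: p⁶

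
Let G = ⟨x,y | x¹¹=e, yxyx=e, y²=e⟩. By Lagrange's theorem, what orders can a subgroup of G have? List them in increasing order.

|G| = 22 = 2 · 11. By Lagrange's theorem the order of any subgroup divides 22; the divisors of 22 are 1, 2, 11, 22.

Answer: 1, 2, 11, 22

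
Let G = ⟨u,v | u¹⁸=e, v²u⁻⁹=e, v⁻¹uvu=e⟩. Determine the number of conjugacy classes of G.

The conjugacy classes (representative and size) are:
  [e] (size 1), [u¹⁷] (size 2), [u¹⁶] (size 2), [u³] (size 2), [u¹⁴] (size 2), [u¹³] (size 2), [u¹²] (size 2), [u¹¹] (size 2), [u¹⁰] (size 2), [u⁹] (size 1), [u⁸v] (size 9), [uv] (size 9).
Class equation: 1 + 2 + 2 + 2 + 2 + 2 + 2 + 2 + 2 + 1 + 9 + 9 = 36 = |G|. So G has 12 conjugacy classes.

Answer: 12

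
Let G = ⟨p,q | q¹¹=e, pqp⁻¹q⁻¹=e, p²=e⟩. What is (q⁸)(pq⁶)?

Compute (q⁸) · (pq⁶) by multiplying left to right and reducing via the relations at each step:
  (q⁸) · p = pq⁸
  (pq⁸) · q⁶ = pq³

Answer: pq³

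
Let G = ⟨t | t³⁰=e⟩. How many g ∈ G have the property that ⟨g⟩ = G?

G is cyclic of order 30. An element generates G iff its order is 30, and a cyclic group of order 30 has exactly φ(30) = 8 such elements.

Answer: 8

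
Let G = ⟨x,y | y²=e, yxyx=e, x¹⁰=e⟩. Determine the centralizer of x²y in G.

⟨x²y⟩ ⊆ C_G(x²y) since powers of x²y commute with x²y; so |C_G(x²y)| ≥ |⟨x²y⟩| = 2.
By orbit–stabilizer, |C_G(x²y)| = |G| / |conj. class of x²y| = 20 / 5 = 4.
The 4 elements commuting with x²y are {e, x⁵, x²y, x⁷y}.

Answer: {e, x⁵, x²y, x⁷y}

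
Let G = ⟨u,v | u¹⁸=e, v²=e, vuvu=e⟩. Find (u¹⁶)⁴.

Compute successive powers of (u¹⁶), reducing at each step:
  (u¹⁶)²: (u¹⁶) · u¹⁶ = u¹⁴
  (u¹⁶)³: (u¹⁴) · u¹⁶ = u¹²
  (u¹⁶)⁴: (u¹²) · u¹⁶ = u¹⁰

Answer: u¹⁰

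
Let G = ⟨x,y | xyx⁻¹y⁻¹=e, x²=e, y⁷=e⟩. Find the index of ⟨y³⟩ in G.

First find ord(y³) by computing successive powers:
  (y³)¹ = y³, (y³)² = y⁶, (y³)³ = y², (y³)⁴ = y⁵, (y³)⁵ = y, (y³)⁶ = y⁴, (y³)⁷ = e.
So |⟨y³⟩| = ord(y³) = 7. With |G| = 14, by Lagrange [G : ⟨y³⟩] = 14/7 = 2.

Answer: 2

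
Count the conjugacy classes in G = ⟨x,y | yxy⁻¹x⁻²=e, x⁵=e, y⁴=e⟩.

The conjugacy classes (representative and size) are:
  [e] (size 1), [x⁴] (size 4), [x²y] (size 5), [y²] (size 5), [x³y³] (size 5).
Class equation: 1 + 4 + 5 + 5 + 5 = 20 = |G|. So G has 5 conjugacy classes.

Answer: 5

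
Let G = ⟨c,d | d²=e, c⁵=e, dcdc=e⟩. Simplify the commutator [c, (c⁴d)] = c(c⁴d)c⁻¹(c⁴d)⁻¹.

[c, (c⁴d)] = c·(c⁴d)·c⁻¹·(c⁴d)⁻¹.
  c · (c⁴d) = d
  d · (c⁴) = cd
  (cd) · (c⁴d) = c²

Answer: c²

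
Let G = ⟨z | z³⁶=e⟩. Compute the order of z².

Compute successive powers until reaching e:
  (z²)¹ = z², (z²)² = z⁴, (z²)³ = z⁶, (z²)⁴ = z⁸, (z²)⁵ = z¹⁰, (z²)⁶ = z¹², (z²)⁷ = z¹⁴, (z²)⁸ = z¹⁶, (z²)⁹ = z¹⁸, (z²)¹⁰ = z²⁰, (z²)¹¹ = z²², (z²)¹² = z²⁴, (z²)¹³ = z²⁶, (z²)¹⁴ = z²⁸, (z²)¹⁵ = z³⁰, (z²)¹⁶ = z³², (z²)¹⁷ = z³⁴, (z²)¹⁸ = e.
The smallest positive k with (z²)ᵏ = e is 18.

Answer: 18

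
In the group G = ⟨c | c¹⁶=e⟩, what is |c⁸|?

Compute successive powers until reaching e:
  (c⁸)¹ = c⁸, (c⁸)² = e.
The smallest positive k with (c⁸)ᵏ = e is 2.

Answer: 2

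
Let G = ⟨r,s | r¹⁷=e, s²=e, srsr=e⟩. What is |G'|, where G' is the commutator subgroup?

G' = [G, G] is generated by all commutators. The generator-pair commutators are: [r, s] = r².
The subgroup they normally generate is {e, r, r², r³, r⁴, r⁵, r⁶, r⁷, r⁸, r⁹, r¹⁰, r¹¹, r¹², r¹³, r¹⁴, r¹⁵, r¹⁶}, of order 17.
Check: |G/G'| = 34/17 = 2 is the order of the abelianisation.

Answer: 17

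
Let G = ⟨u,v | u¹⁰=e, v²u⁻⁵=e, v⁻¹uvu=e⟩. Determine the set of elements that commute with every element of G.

An element z ∈ Z(G) iff z commutes with every generator.
For example u⁵ is central: (u⁵)·u = u⁶ = u·(u⁵); (u⁵)·v = v⁻¹ = v·(u⁵).
Whereas u ∉ Z(G) since u·v = uv ≠ u⁴v⁻¹ = v·u.
Checking each of the 20 elements this way gives Z(G) = {e, u⁵}, of order 2.

Answer: {e, u⁵}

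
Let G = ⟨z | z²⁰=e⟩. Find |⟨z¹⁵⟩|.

|⟨z¹⁵⟩| equals the order of z¹⁵. Compute successive powers until reaching e:
  (z¹⁵)¹ = z¹⁵, (z¹⁵)² = z¹⁰, (z¹⁵)³ = z⁵, (z¹⁵)⁴ = e.
The smallest positive k with (z¹⁵)ᵏ = e is 4, so |⟨z¹⁵⟩| = 4.

Answer: 4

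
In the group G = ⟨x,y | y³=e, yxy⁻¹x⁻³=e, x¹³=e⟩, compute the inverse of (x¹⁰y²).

The order of (x¹⁰y²) is 3 (smallest k with (x¹⁰y²)ᵏ = e), so (x¹⁰y²)⁻¹ = (x¹⁰y²)² = x⁹y.
Check: (x¹⁰y²) · (x⁹y) → (x¹⁰y²) · x⁹ = y²;   (y²) · y = e, giving e as required.

Answer: x⁹y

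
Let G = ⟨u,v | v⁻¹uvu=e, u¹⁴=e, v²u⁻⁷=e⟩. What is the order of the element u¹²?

Compute successive powers until reaching e:
  (u¹²)¹ = u¹², (u¹²)² = u¹⁰, (u¹²)³ = u⁸, (u¹²)⁴ = u⁶, (u¹²)⁵ = u⁴, (u¹²)⁶ = u², (u¹²)⁷ = e.
The smallest positive k with (u¹²)ᵏ = e is 7.

Answer: 7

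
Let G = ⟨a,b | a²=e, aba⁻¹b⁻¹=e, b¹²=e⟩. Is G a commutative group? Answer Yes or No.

Each pair of generators commutes: a·b = ab = b·a. Since the generators pairwise commute, every element of G commutes with every other, so G is abelian.

Answer: Yes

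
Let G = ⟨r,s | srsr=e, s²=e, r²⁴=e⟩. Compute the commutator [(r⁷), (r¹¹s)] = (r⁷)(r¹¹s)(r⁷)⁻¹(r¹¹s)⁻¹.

[(r⁷), (r¹¹s)] = (r⁷)·(r¹¹s)·(r⁷)⁻¹·(r¹¹s)⁻¹.
  (r⁷) · (r¹¹s) = r¹⁸s
  (r¹⁸s) · (r¹⁷) = rs
  (rs) · (r¹¹s) = r¹⁴

Answer: r¹⁴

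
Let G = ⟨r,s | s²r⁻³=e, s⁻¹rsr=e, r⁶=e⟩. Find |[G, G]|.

G' = [G, G] is generated by all commutators. The generator-pair commutators are: [r, s] = r².
The subgroup they normally generate is {e, r², r⁴}, of order 3.
Check: |G/G'| = 12/3 = 4 is the order of the abelianisation.

Answer: 3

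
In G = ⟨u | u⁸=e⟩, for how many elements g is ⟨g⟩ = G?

G is cyclic of order 8. An element generates G iff its order is 8, and a cyclic group of order 8 has exactly φ(8) = 4 such elements.

Answer: 4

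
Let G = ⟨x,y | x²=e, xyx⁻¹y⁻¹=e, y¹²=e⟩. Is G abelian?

Each pair of generators commutes: x·y = xy = y·x. Since the generators pairwise commute, every element of G commutes with every other, so G is abelian.

Answer: Yes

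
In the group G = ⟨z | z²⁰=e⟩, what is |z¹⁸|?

Compute successive powers until reaching e:
  (z¹⁸)¹ = z¹⁸, (z¹⁸)² = z¹⁶, (z¹⁸)³ = z¹⁴, (z¹⁸)⁴ = z¹², (z¹⁸)⁵ = z¹⁰, (z¹⁸)⁶ = z⁸, (z¹⁸)⁷ = z⁶, (z¹⁸)⁸ = z⁴, (z¹⁸)⁹ = z², (z¹⁸)¹⁰ = e.
The smallest positive k with (z¹⁸)ᵏ = e is 10.

Answer: 10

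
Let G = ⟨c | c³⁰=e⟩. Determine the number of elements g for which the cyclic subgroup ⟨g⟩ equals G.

G is cyclic of order 30. An element generates G iff its order is 30, and a cyclic group of order 30 has exactly φ(30) = 8 such elements.

Answer: 8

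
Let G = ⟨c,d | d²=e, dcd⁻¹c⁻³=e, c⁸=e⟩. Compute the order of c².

Compute successive powers until reaching e:
  (c²)¹ = c², (c²)² = c⁴, (c²)³ = c⁶, (c²)⁴ = e.
The smallest positive k with (c²)ᵏ = e is 4.

Answer: 4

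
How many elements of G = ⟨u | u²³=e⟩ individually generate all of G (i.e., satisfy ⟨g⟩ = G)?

G is cyclic of order 23. An element generates G iff its order is 23, and a cyclic group of order 23 has exactly φ(23) = 22 such elements.

Answer: 22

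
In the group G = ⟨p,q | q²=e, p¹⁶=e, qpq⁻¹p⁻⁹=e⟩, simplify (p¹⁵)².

Compute successive powers of (p¹⁵), reducing at each step:
  (p¹⁵)²: (p¹⁵) · p¹⁵ = p¹⁴

Answer: p¹⁴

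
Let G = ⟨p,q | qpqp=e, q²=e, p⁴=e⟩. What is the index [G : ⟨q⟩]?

First find ord(q) by computing successive powers:
  q¹ = q, q² = e.
So |⟨q⟩| = ord(q) = 2. With |G| = 8, by Lagrange [G : ⟨q⟩] = 8/2 = 4.

Answer: 4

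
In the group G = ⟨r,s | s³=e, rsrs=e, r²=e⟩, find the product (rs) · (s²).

Compute (rs) · (s²) by multiplying left to right and reducing via the relations at each step:
  (rs) · s² = r

Answer: r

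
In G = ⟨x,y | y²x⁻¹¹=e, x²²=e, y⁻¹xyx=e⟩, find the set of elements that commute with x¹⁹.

⟨x¹⁹⟩ ⊆ C_G(x¹⁹) since powers of x¹⁹ commute with x¹⁹; so |C_G(x¹⁹)| ≥ |⟨x¹⁹⟩| = 22.
By orbit–stabilizer, |C_G(x¹⁹)| = |G| / |conj. class of x¹⁹| = 44 / 2 = 22.
The 22 elements commuting with x¹⁹ are {e, x, x², x³, x⁴, x⁵, x⁶, x⁷, x⁸, x⁹, x¹⁰, x¹¹, x¹², x¹³, x¹⁴, x¹⁵, x¹⁶, x¹⁷, x¹⁸, x¹⁹, x²⁰, x²¹}.

Answer: {e, x, x², x³, x⁴, x⁵, x⁶, x⁷, x⁸, x⁹, x¹⁰, x¹¹, x¹², x¹³, x¹⁴, x¹⁵, x¹⁶, x¹⁷, x¹⁸, x¹⁹, x²⁰, x²¹}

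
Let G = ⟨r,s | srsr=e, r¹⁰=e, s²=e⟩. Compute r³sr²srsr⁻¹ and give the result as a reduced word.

Multiply left to right, reducing at each step:
  (r³) · s = r³s
  (r³s) · r² = rs
  (rs) · s = r
  r · r = r²
  (r²) · s = r²s
  (r²s) · r⁻¹ = r³s

Answer: r³s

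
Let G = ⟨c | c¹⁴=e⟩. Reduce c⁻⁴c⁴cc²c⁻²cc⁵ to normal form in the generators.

Multiply left to right, reducing at each step:
  (c¹⁰) · c⁴ = e
  e · c = c
  c · c² = c³
  (c³) · c⁻² = c
  c · c = c²
  (c²) · c⁵ = c⁷

Answer: c⁷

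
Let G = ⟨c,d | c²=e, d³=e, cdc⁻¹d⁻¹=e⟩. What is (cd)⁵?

Compute successive powers of (cd), reducing at each step:
  (cd)²: (cd) · c = d;   d · d = d²
  (cd)³: (d²) · c = cd²;   (cd²) · d = c
  (cd)⁴: c · c = e;   e · d = d
  (cd)⁵: d · c = cd;   (cd) · d = cd²

Answer: cd²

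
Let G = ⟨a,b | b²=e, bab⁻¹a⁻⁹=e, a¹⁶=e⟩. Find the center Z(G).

An element z ∈ Z(G) iff z commutes with every generator.
For example a² is central: (a²)·a = a³ = a·(a²); (a²)·b = a²b = b·(a²).
Whereas a ∉ Z(G) since a·b = ab ≠ a⁹b = b·a.
Checking each of the 32 elements this way gives Z(G) = {e, a², a⁴, a⁶, a⁸, a¹⁰, a¹², a¹⁴}, of order 8.

Answer: {e, a², a⁴, a⁶, a⁸, a¹⁰, a¹², a¹⁴}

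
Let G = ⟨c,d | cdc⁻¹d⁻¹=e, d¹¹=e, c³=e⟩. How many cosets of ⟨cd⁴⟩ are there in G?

First find ord(cd⁴) by computing successive powers:
  (cd⁴)¹ = cd⁴, (cd⁴)² = c²d⁸, (cd⁴)³ = d, (cd⁴)⁴ = cd⁵, (cd⁴)⁵ = c²d⁹, (cd⁴)⁶ = d², (cd⁴)⁷ = cd⁶, (cd⁴)⁸ = c²d¹⁰, (cd⁴)⁹ = d³, (cd⁴)¹⁰ = cd⁷, (cd⁴)¹¹ = c², (cd⁴)¹² = d⁴, (cd⁴)¹³ = cd⁸, (cd⁴)¹⁴ = c²d, (cd⁴)¹⁵ = d⁵, (cd⁴)¹⁶ = cd⁹, (cd⁴)¹⁷ = c²d², (cd⁴)¹⁸ = d⁶, (cd⁴)¹⁹ = cd¹⁰, (cd⁴)²⁰ = c²d³, (cd⁴)²¹ = d⁷, (cd⁴)²² = c, (cd⁴)²³ = c²d⁴, (cd⁴)²⁴ = d⁸, (cd⁴)²⁵ = cd, (cd⁴)²⁶ = c²d⁵, (cd⁴)²⁷ = d⁹, (cd⁴)²⁸ = cd², (cd⁴)²⁹ = c²d⁶, (cd⁴)³⁰ = d¹⁰, (cd⁴)³¹ = cd³, (cd⁴)³² = c²d⁷, (cd⁴)³³ = e.
So |⟨cd⁴⟩| = ord(cd⁴) = 33. With |G| = 33, by Lagrange [G : ⟨cd⁴⟩] = 33/33 = 1.

Answer: 1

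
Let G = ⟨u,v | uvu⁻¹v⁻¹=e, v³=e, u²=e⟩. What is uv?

Compute u · v by multiplying left to right and reducing via the relations at each step:
  u · v = uv

Answer: uv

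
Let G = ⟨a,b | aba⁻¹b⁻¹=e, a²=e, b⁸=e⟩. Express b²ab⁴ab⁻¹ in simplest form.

Multiply left to right, reducing at each step:
  (b²) · a = ab²
  (ab²) · b⁴ = ab⁶
  (ab⁶) · a = b⁶
  (b⁶) · b⁻¹ = b⁵

Answer: b⁵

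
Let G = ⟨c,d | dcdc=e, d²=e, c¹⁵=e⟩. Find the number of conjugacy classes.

The conjugacy classes (representative and size) are:
  [e] (size 1), [c¹⁴] (size 2), [c²] (size 2), [c³] (size 2), [c⁴] (size 2), [c¹⁰] (size 2), [c⁹] (size 2), [c⁷] (size 2), [c¹³d] (size 15).
Class equation: 1 + 2 + 2 + 2 + 2 + 2 + 2 + 2 + 15 = 30 = |G|. So G has 9 conjugacy classes.

Answer: 9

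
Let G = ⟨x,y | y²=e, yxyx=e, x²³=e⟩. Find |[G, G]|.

G' = [G, G] is generated by all commutators. The generator-pair commutators are: [x, y] = x².
The subgroup they normally generate is {e, x, x², x³, x⁴, x⁵, x⁶, x⁷, x⁸, x⁹, x¹⁰, x¹¹, x¹², x¹³, x¹⁴, x¹⁵, x¹⁶, x¹⁷, x¹⁸, x¹⁹, x²⁰, x²¹, x²²}, of order 23.
Check: |G/G'| = 46/23 = 2 is the order of the abelianisation.

Answer: 23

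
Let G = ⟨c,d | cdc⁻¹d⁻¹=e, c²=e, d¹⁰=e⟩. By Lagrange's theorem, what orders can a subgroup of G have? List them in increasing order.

|G| = 20 = 2² · 5. By Lagrange's theorem the order of any subgroup divides 20; the divisors of 20 are 1, 2, 4, 5, 10, 20.

Answer: 1, 2, 4, 5, 10, 20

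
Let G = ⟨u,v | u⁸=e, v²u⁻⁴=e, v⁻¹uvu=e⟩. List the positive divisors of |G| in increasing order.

|G| = 16 = 2⁴. By Lagrange's theorem the order of any subgroup divides 16; the divisors of 16 are 1, 2, 4, 8, 16.

Answer: 1, 2, 4, 8, 16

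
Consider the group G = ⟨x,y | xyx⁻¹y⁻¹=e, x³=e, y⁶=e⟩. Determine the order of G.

Enumerate words in the generators, reducing via the relations: the distinct elements are
  {e, x, y, xy, x², y², y³, y⁴, y⁵, xy², xy³, xy⁴, xy⁵, x²y, x²y², x²y³, x²y⁴, x²y⁵}.
No further products give new elements, so |G| = 18.

Answer: 18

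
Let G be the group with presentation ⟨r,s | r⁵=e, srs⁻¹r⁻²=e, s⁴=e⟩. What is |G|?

Enumerate words in the generators, reducing via the relations: the distinct elements are
  {e, r, s, rs, r², r³, r⁴, s², s³, rs², rs³, r²s, r³s, r⁴s, r²s², r²s³, r³s², r³s³, r⁴s², r⁴s³}.
No further products give new elements, so |G| = 20.

Answer: 20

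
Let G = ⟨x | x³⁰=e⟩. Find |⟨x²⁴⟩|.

|⟨x²⁴⟩| equals the order of x²⁴. Compute successive powers until reaching e:
  (x²⁴)¹ = x²⁴, (x²⁴)² = x¹⁸, (x²⁴)³ = x¹², (x²⁴)⁴ = x⁶, (x²⁴)⁵ = e.
The smallest positive k with (x²⁴)ᵏ = e is 5, so |⟨x²⁴⟩| = 5.

Answer: 5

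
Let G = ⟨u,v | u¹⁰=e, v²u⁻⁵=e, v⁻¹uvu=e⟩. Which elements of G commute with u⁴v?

⟨u⁴v⟩ ⊆ C_G(u⁴v) since powers of u⁴v commute with u⁴v; so |C_G(u⁴v)| ≥ |⟨u⁴v⟩| = 4.
By orbit–stabilizer, |C_G(u⁴v)| = |G| / |conj. class of u⁴v| = 20 / 5 = 4.
The 4 elements commuting with u⁴v are {e, u⁵, u⁴v, u⁴v⁻¹}.

Answer: {e, u⁵, u⁴v, u⁴v⁻¹}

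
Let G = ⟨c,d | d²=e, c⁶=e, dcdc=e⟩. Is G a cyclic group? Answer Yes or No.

Every cyclic group is abelian. But c·d = cd while d·c = c⁵d, so c·d ≠ d·c and G is not abelian. Hence G is not cyclic.

Answer: No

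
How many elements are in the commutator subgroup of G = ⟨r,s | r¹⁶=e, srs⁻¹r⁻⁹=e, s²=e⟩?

G' = [G, G] is generated by all commutators. The generator-pair commutators are: [r, s] = r⁸.
The subgroup they normally generate is {e, r⁸}, of order 2.
Check: |G/G'| = 32/2 = 16 is the order of the abelianisation.

Answer: 2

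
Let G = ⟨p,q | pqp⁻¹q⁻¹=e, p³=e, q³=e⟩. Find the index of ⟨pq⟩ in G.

First find ord(pq) by computing successive powers:
  (pq)¹ = pq, (pq)² = p²q², (pq)³ = e.
So |⟨pq⟩| = ord(pq) = 3. With |G| = 9, by Lagrange [G : ⟨pq⟩] = 9/3 = 3.

Answer: 3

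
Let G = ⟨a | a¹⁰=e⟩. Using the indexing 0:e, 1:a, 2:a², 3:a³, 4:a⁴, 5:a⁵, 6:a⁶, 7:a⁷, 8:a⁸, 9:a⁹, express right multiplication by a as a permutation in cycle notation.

(0 1 2 3 4 5 6 7 8 9)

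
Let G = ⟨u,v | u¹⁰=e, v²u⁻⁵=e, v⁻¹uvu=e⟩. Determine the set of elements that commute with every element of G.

An element z ∈ Z(G) iff z commutes with every generator.
For example u⁵ is central: (u⁵)·u = u⁶ = u·(u⁵); (u⁵)·v = v⁻¹ = v·(u⁵).
Whereas u ∉ Z(G) since u·v = uv ≠ u⁴v⁻¹ = v·u.
Checking each of the 20 elements this way gives Z(G) = {e, u⁵}, of order 2.

Answer: {e, u⁵}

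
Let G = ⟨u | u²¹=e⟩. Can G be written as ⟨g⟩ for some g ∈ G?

|G| = 21. The element u has order 21 (its powers give 21 distinct elements), so ⟨u⟩ = G and G is cyclic.

Answer: Yes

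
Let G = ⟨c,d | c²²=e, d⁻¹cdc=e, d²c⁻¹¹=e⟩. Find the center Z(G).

An element z ∈ Z(G) iff z commutes with every generator.
For example c¹¹ is central: (c¹¹)·c = c¹² = c·(c¹¹); (c¹¹)·d = d⁻¹ = d·(c¹¹).
Whereas c ∉ Z(G) since c·d = cd ≠ c¹⁰d⁻¹ = d·c.
Checking each of the 44 elements this way gives Z(G) = {e, c¹¹}, of order 2.

Answer: {e, c¹¹}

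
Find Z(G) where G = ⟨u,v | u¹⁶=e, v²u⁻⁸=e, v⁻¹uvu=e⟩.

An element z ∈ Z(G) iff z commutes with every generator.
For example u⁸ is central: (u⁸)·u = u⁹ = u·(u⁸); (u⁸)·v = v⁻¹ = v·(u⁸).
Whereas u ∉ Z(G) since u·v = uv ≠ u⁷v⁻¹ = v·u.
Checking each of the 32 elements this way gives Z(G) = {e, u⁸}, of order 2.

Answer: {e, u⁸}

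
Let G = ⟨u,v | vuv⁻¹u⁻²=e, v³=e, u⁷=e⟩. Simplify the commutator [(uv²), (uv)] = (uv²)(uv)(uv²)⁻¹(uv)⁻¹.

[(uv²), (uv)] = (uv²)·(uv)·(uv²)⁻¹·(uv)⁻¹.
  (uv²) · (uv) = u⁵
  (u⁵) · (u⁵v) = u³v
  (u³v) · (u³v²) = u²

Answer: u²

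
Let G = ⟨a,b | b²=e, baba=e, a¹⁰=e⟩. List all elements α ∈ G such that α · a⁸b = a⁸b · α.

⟨a⁸b⟩ ⊆ C_G(a⁸b) since powers of a⁸b commute with a⁸b; so |C_G(a⁸b)| ≥ |⟨a⁸b⟩| = 2.
By orbit–stabilizer, |C_G(a⁸b)| = |G| / |conj. class of a⁸b| = 20 / 5 = 4.
The 4 elements commuting with a⁸b are {e, a⁵, a³b, a⁸b}.

Answer: {e, a⁵, a³b, a⁸b}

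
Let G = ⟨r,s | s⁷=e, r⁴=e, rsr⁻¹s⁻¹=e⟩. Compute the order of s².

Compute successive powers until reaching e:
  (s²)¹ = s², (s²)² = s⁴, (s²)³ = s⁶, (s²)⁴ = s, (s²)⁵ = s³, (s²)⁶ = s⁵, (s²)⁷ = e.
The smallest positive k with (s²)ᵏ = e is 7.

Answer: 7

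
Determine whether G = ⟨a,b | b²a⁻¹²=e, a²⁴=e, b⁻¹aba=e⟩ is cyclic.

Every cyclic group is abelian. But a·b = ab while b·a = a¹¹b⁻¹, so a·b ≠ b·a and G is not abelian. Hence G is not cyclic.

Answer: No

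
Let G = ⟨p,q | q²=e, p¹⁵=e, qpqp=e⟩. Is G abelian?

p·q = pq but q·p = p¹⁴q, so p·q ≠ q·p and G is not abelian.

Answer: No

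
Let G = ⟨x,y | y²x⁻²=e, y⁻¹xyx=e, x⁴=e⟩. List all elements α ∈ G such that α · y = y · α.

⟨y⟩ ⊆ C_G(y) since powers of y commute with y; so |C_G(y)| ≥ |⟨y⟩| = 4.
By orbit–stabilizer, |C_G(y)| = |G| / |conj. class of y| = 8 / 2 = 4.
The 4 elements commuting with y are {e, x², y, y⁻¹}.

Answer: {e, x², y, y⁻¹}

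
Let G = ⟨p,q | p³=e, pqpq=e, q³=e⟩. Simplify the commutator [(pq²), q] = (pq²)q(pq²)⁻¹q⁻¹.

[(pq²), q] = (pq²)·q·(pq²)⁻¹·q⁻¹.
  (pq²) · q = p
  p · (qp²) = q²p
  (q²p) · (q²) = pq²p

Answer: pq²p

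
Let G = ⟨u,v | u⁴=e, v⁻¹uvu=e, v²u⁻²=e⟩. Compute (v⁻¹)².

Compute successive powers of (v⁻¹), reducing at each step:
  (v⁻¹)²: (v⁻¹) · v⁻¹ = u²

Answer: u²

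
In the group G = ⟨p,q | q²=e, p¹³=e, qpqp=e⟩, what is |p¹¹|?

Compute successive powers until reaching e:
  (p¹¹)¹ = p¹¹, (p¹¹)² = p⁹, (p¹¹)³ = p⁷, (p¹¹)⁴ = p⁵, (p¹¹)⁵ = p³, (p¹¹)⁶ = p, (p¹¹)⁷ = p¹², (p¹¹)⁸ = p¹⁰, (p¹¹)⁹ = p⁸, (p¹¹)¹⁰ = p⁶, (p¹¹)¹¹ = p⁴, (p¹¹)¹² = p², (p¹¹)¹³ = e.
The smallest positive k with (p¹¹)ᵏ = e is 13.

Answer: 13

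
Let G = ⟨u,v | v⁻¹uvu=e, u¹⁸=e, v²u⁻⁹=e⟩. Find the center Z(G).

An element z ∈ Z(G) iff z commutes with every generator.
For example u⁹ is central: (u⁹)·u = u¹⁰ = u·(u⁹); (u⁹)·v = v⁻¹ = v·(u⁹).
Whereas u ∉ Z(G) since u·v = uv ≠ u⁸v⁻¹ = v·u.
Checking each of the 36 elements this way gives Z(G) = {e, u⁹}, of order 2.

Answer: {e, u⁹}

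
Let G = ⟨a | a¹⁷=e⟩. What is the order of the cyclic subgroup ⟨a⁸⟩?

|⟨a⁸⟩| equals the order of a⁸. Compute successive powers until reaching e:
  (a⁸)¹ = a⁸, (a⁸)² = a¹⁶, (a⁸)³ = a⁷, (a⁸)⁴ = a¹⁵, (a⁸)⁵ = a⁶, (a⁸)⁶ = a¹⁴, (a⁸)⁷ = a⁵, (a⁸)⁸ = a¹³, (a⁸)⁹ = a⁴, (a⁸)¹⁰ = a¹², (a⁸)¹¹ = a³, (a⁸)¹² = a¹¹, (a⁸)¹³ = a², (a⁸)¹⁴ = a¹⁰, (a⁸)¹⁵ = a, (a⁸)¹⁶ = a⁹, (a⁸)¹⁷ = e.
The smallest positive k with (a⁸)ᵏ = e is 17, so |⟨a⁸⟩| = 17.

Answer: 17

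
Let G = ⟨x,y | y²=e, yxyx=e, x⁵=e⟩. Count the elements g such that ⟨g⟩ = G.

⟨g⟩ = G would require ord(g) = |G| = 10, but the maximum element order in G is 5 < 10. So G is not cyclic and no single element generates it: the count is 0.

Answer: 0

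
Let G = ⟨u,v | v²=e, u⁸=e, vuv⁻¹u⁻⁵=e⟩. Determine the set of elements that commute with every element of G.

An element z ∈ Z(G) iff z commutes with every generator.
For example u² is central: (u²)·u = u³ = u·(u²); (u²)·v = u²v = v·(u²).
Whereas u ∉ Z(G) since u·v = uv ≠ u⁵v = v·u.
Checking each of the 16 elements this way gives Z(G) = {e, u², u⁴, u⁶}, of order 4.

Answer: {e, u², u⁴, u⁶}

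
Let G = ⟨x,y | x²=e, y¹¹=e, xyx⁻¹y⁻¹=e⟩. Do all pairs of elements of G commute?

Each pair of generators commutes: x·y = xy = y·x. Since the generators pairwise commute, every element of G commutes with every other, so G is abelian.

Answer: Yes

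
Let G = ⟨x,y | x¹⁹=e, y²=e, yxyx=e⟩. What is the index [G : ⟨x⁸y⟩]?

First find ord(x⁸y) by computing successive powers:
  (x⁸y)¹ = x⁸y, (x⁸y)² = e.
So |⟨x⁸y⟩| = ord(x⁸y) = 2. With |G| = 38, by Lagrange [G : ⟨x⁸y⟩] = 38/2 = 19.

Answer: 19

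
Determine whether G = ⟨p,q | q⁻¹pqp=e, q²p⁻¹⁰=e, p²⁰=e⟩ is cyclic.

Every cyclic group is abelian. But p·q = pq while q·p = p⁹q⁻¹, so p·q ≠ q·p and G is not abelian. Hence G is not cyclic.

Answer: No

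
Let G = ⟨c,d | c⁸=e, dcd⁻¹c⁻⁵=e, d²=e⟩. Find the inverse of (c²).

The order of (c²) is 4 (smallest k with (c²)ᵏ = e), so (c²)⁻¹ = (c²)³ = c⁶.
Check: (c²) · (c⁶) → (c²) · c⁶ = e, giving e as required.

Answer: c⁶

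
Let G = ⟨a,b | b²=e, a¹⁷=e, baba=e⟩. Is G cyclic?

Every cyclic group is abelian. But a·b = ab while b·a = a¹⁶b, so a·b ≠ b·a and G is not abelian. Hence G is not cyclic.

Answer: No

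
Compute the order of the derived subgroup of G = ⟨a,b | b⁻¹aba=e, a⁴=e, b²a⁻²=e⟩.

G' = [G, G] is generated by all commutators. The generator-pair commutators are: [a, b] = a².
The subgroup they normally generate is {e, a²}, of order 2.
Check: |G/G'| = 8/2 = 4 is the order of the abelianisation.

Answer: 2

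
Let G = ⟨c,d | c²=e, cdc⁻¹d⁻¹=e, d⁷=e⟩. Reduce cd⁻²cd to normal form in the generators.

Multiply left to right, reducing at each step:
  c · d⁻² = cd⁵
  (cd⁵) · c = d⁵
  (d⁵) · d = d⁶

Answer: d⁶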